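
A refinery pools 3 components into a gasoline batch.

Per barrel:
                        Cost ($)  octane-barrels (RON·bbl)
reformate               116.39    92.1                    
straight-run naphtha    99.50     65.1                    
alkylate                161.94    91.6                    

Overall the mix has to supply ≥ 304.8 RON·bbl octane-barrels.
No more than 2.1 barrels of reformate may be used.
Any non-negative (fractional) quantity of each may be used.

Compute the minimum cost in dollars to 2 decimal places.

$414.67

This is a linear program. Let x1 = barrels of reformate, x2 = barrels of straight-run naphtha, x3 = barrels of alkylate.
Minimize 116.39x1 + 99.5x2 + 161.94x3 subject to:
  92.1x1 + 65.1x2 + 91.6x3 ≥ 304.8   (octane-barrels)
  x1 ≤ 2.1
  x1, x2, x3 ≥ 0.
The minimum-cost mix takes nothing from alkylate — only reformate, straight-run naphtha. There the octane-barrels and the reformate cap constraints are tight.
So reformate = 2.1 barrels, straight-run naphtha = 1.7111 barrels.
Objective = 116.39·2.1 + 99.5·1.7111 = 414.6735.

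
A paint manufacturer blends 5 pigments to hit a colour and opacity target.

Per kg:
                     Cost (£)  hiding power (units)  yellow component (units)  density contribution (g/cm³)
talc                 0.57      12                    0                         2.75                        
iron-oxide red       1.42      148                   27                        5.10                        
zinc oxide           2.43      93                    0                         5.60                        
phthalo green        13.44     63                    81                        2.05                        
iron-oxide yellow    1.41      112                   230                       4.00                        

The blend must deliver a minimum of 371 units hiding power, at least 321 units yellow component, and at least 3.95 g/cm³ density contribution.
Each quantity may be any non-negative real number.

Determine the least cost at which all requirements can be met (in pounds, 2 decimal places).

£3.97

Treat it as an LP. Let x1 = kg of talc, x2 = kg of iron-oxide red, x3 = kg of zinc oxide, x4 = kg of phthalo green, x5 = kg of iron-oxide yellow.
Minimise 0.57x1 + 1.42x2 + 2.43x3 + 13.44x4 + 1.41x5 s.t.:
  12x1 + 148x2 + 93x3 + 63x4 + 112x5 ≥ 371   (hiding power)
  27x2 + 81x4 + 230x5 ≥ 321   (yellow component)
  2.75x1 + 5.1x2 + 5.6x3 + 2.05x4 + 4x5 ≥ 3.95   (density contribution)
  x1, x2, x3, x4, x5 ≥ 0.
The cheapest feasible vertex uses only iron-oxide red, iron-oxide yellow; talc, zinc oxide, phthalo green are not used. There the hiding power and yellow component constraints are tight.
Solving gives x2 = 1.592, x5 = 1.209.
Cost = 1.42·1.592 + 1.41·1.209 = 3.9653.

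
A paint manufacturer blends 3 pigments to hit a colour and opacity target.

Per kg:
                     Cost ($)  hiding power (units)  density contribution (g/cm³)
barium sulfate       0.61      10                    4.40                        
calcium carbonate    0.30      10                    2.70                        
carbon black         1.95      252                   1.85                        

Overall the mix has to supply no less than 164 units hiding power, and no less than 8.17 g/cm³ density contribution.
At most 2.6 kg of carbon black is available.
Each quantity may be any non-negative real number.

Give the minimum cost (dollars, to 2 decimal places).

$1.86

This is a linear program. Let x1 = kg of barium sulfate, x2 = kg of calcium carbonate, x3 = kg of carbon black.
Minimise 0.61x1 + 0.3x2 + 1.95x3 subject to:
  10x1 + 10x2 + 252x3 ≥ 164   (hiding power)
  4.4x1 + 2.7x2 + 1.85x3 ≥ 8.17   (density contribution)
  x3 ≤ 2.6
  x1, x2, x3 ≥ 0.
At the optimum only calcium carbonate, carbon black are positive (barium sulfate = 0). The hiding power and density contribution requirements are met with equality.
Solving gives x2 = 2.652, x3 = 0.5456.
Total cost: 0.3·2.652 + 1.95·0.5456 = 1.8595.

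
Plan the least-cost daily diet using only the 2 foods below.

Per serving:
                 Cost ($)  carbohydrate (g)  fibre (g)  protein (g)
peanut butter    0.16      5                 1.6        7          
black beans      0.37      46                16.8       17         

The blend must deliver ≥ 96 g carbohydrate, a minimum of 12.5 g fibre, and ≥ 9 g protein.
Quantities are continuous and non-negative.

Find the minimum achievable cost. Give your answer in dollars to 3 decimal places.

$0.772

Set it up as a linear program. Let x1 = servings of peanut butter, x2 = servings of black beans.
Minimize 0.16x1 + 0.37x2 s.t.:
  5x1 + 46x2 ≥ 96   (carbohydrate)
  1.6x1 + 16.8x2 ≥ 12.5   (fibre)
  7x1 + 17x2 ≥ 9   (protein)
  x1, x2 ≥ 0.
The cheapest feasible vertex uses only black beans; peanut butter is not used. Binding constraint: carbohydrate.
So black beans = 2.087 servings.
Hence cost = 0.37·2.087 = $0.77219.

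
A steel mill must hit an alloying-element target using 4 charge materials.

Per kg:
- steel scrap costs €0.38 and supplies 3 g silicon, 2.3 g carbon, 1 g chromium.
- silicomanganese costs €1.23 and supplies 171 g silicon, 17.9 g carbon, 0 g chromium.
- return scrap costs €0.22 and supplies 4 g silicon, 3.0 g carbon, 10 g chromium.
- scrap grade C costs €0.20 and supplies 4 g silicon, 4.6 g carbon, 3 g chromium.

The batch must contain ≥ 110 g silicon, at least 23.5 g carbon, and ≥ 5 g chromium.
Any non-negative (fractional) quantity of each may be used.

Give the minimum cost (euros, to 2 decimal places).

€1.28

Let x1 = kg of steel scrap, x2 = kg of silicomanganese, x3 = kg of return scrap, x4 = kg of scrap grade C.
min 0.38x1 + 1.23x2 + 0.22x3 + 0.2x4 with:
  3x1 + 171x2 + 4x3 + 4x4 ≥ 110   (silicon)
  2.3x1 + 17.9x2 + 3x3 + 4.6x4 ≥ 23.5   (carbon)
  1x1 + 10x3 + 3x4 ≥ 5   (chromium)
  x1, x2, x3, x4 ≥ 0.
The optimal basis is {silicomanganese, scrap grade C}; steel scrap, return scrap drop out. There the silicon and carbon constraints are tight.
Solving gives x2 = 0.5762, x4 = 2.866.
Cost = 1.23·0.5762 + 0.2·2.866 = 1.2819.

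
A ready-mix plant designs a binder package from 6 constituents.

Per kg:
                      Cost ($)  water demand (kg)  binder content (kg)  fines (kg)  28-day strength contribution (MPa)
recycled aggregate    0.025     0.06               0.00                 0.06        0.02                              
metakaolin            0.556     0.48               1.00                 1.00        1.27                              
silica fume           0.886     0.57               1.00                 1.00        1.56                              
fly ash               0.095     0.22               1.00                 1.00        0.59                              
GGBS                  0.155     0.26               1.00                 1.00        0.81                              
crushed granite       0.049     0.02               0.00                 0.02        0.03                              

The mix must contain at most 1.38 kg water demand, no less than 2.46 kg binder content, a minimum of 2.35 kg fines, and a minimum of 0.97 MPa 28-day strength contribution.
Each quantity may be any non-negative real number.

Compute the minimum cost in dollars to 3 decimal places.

Set it up as a linear program. Let x1 = kg of recycled aggregate, x2 = kg of metakaolin, x3 = kg of silica fume, x4 = kg of fly ash, x5 = kg of GGBS, x6 = kg of crushed granite.
Minimize 0.025x1 + 0.556x2 + 0.886x3 + 0.095x4 + 0.155x5 + 0.049x6 subject to:
  0.06x1 + 0.48x2 + 0.57x3 + 0.22x4 + 0.26x5 + 0.02x6 ≤ 1.38   (water demand)
  1x2 + 1x3 + 1x4 + 1x5 ≥ 2.46   (binder content)
  0.06x1 + 1x2 + 1x3 + 1x4 + 1x5 + 0.02x6 ≥ 2.35   (fines)
  0.02x1 + 1.27x2 + 1.56x3 + 0.59x4 + 0.81x5 + 0.03x6 ≥ 0.97   (28-day strength contribution)
  x1, x2, x3, x4, x5, x6 ≥ 0.
At the optimum only fly ash is positive (recycled aggregate, metakaolin, silica fume, GGBS, crushed granite = 0). The binder content requirement is met with equality.
Solving gives x4 = 2.46.
Hence cost = 0.095·2.46 = $0.23370.

$0.234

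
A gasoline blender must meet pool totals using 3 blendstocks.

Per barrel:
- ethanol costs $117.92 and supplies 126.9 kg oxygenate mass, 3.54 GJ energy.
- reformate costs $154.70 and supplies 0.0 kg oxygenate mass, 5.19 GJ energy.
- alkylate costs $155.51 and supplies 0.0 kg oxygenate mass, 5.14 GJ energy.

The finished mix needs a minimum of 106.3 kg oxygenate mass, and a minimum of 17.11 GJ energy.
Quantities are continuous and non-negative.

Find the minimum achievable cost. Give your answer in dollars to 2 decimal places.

$520.39

Set it up as a linear program. Let x1 = barrels of ethanol, x2 = barrels of reformate, x3 = barrels of alkylate.
min 117.92x1 + 154.7x2 + 155.51x3 s.t.:
  126.9x1 ≥ 106.3   (oxygenate mass)
  3.54x1 + 5.19x2 + 5.14x3 ≥ 17.11   (energy)
  x1, x2, x3 ≥ 0.
At the optimum only ethanol, reformate are positive (alkylate = 0). Binding constraints: oxygenate mass and energy.
Solving gives x1 = 0.837667, x2 = 2.72537.
Objective = 117.92·0.837667 + 154.7·2.72537 = 520.3924.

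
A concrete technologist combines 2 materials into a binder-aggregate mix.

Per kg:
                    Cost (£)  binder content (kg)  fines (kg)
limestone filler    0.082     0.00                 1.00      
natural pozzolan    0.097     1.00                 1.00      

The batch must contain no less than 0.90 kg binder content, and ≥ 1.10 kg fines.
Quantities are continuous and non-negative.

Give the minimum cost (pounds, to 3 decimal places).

£0.104

This is a linear program. Let x1 = kg of limestone filler, x2 = kg of natural pozzolan.
min 0.082x1 + 0.097x2 s.t.:
  1x2 ≥ 0.9   (binder content)
  1x1 + 1x2 ≥ 1.1   (fines)
  x1, x2 ≥ 0.
Both inputs are positive at the optimum. The binder content and fines requirements are met with equality.
So limestone filler = 0.2 kg, natural pozzolan = 0.9 kg.
Objective = 0.082·0.2 + 0.097·0.9 = 0.10370.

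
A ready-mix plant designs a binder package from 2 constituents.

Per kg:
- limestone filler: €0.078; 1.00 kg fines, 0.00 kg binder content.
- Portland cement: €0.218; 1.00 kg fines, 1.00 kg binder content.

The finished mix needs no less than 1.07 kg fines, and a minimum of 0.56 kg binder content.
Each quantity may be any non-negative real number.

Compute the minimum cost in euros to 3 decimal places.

This is a linear program. Let x1 = kg of limestone filler, x2 = kg of Portland cement.
Minimise 0.078x1 + 0.218x2 s.t.:
  1x1 + 1x2 ≥ 1.07   (fines)
  1x2 ≥ 0.56   (binder content)
  x1, x2 ≥ 0.
Both inputs are positive at the optimum. There the fines and binder content constraints are tight.
So limestone filler = 0.51 kg, Portland cement = 0.56 kg.
Total cost: 0.078·0.51 + 0.218·0.56 = 0.16186.

€0.162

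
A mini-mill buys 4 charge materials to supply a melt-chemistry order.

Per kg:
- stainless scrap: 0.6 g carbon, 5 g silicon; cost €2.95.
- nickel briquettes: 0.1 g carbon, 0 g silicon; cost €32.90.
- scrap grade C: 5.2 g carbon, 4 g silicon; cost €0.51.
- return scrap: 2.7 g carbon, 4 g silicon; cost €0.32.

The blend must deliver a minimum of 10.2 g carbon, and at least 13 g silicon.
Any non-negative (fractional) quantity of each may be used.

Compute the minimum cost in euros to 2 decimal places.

This is a linear program. Let x1 = kg of stainless scrap, x2 = kg of nickel briquettes, x3 = kg of scrap grade C, x4 = kg of return scrap.
min 2.95x1 + 32.9x2 + 0.51x3 + 0.32x4 s.t.:
  0.6x1 + 0.1x2 + 5.2x3 + 2.7x4 ≥ 10.2   (carbon)
  5x1 + 4x3 + 4x4 ≥ 13   (silicon)
  x1, x2, x3, x4 ≥ 0.
At the optimum only scrap grade C, return scrap are positive (stainless scrap, nickel briquettes = 0). There the carbon and silicon constraints are tight.
Optimal quantities: scrap grade C = 0.57 kg, return scrap = 2.68 kg.
Total cost: 0.51·0.57 + 0.32·2.68 = 1.1483.

€1.15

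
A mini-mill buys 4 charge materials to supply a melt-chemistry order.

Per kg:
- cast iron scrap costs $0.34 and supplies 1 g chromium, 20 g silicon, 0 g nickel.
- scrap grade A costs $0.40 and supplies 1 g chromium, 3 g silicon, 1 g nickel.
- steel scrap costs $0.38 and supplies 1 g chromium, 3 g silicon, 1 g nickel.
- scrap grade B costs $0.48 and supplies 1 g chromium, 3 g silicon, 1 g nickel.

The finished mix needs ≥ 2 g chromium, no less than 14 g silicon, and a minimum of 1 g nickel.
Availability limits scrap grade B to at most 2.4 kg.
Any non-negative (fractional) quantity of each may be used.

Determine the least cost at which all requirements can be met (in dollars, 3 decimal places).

Set it up as a linear program. Let x1 = kg of cast iron scrap, x2 = kg of scrap grade A, x3 = kg of steel scrap, x4 = kg of scrap grade B.
Minimise 0.34x1 + 0.4x2 + 0.38x3 + 0.48x4 subject to:
  1x1 + 1x2 + 1x3 + 1x4 ≥ 2   (chromium)
  20x1 + 3x2 + 3x3 + 3x4 ≥ 14   (silicon)
  1x2 + 1x3 + 1x4 ≥ 1   (nickel)
  x4 ≤ 2.4
  x1, x2, x3, x4 ≥ 0.
The minimum-cost mix takes nothing from scrap grade A, scrap grade B — only cast iron scrap, steel scrap. The chromium and nickel requirements are met with equality.
Solving gives x1 = 1, x3 = 1.
Hence cost = 0.34·1 + 0.38·1 = $0.72000.

$0.720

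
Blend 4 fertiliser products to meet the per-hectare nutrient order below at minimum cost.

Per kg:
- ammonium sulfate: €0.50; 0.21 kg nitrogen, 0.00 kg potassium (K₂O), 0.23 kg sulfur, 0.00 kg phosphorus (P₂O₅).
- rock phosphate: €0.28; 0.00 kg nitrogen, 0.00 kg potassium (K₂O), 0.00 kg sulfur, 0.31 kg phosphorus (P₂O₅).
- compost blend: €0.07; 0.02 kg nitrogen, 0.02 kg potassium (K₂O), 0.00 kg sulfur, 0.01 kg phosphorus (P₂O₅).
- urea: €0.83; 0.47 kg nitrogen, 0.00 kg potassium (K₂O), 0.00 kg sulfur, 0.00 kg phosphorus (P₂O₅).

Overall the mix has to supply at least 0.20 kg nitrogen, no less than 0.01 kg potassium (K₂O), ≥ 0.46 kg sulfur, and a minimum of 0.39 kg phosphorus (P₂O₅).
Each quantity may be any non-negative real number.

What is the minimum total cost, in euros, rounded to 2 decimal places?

Let x1 = kg of ammonium sulfate, x2 = kg of rock phosphate, x3 = kg of compost blend, x4 = kg of urea.
min 0.5x1 + 0.28x2 + 0.07x3 + 0.83x4 with:
  0.21x1 + 0.02x3 + 0.47x4 ≥ 0.2   (nitrogen)
  0.02x3 ≥ 0.01   (potassium (K₂O))
  0.23x1 ≥ 0.46   (sulfur)
  0.31x2 + 0.01x3 ≥ 0.39   (phosphorus (P₂O₅))
  x1, x2, x3, x4 ≥ 0.
The cheapest feasible vertex uses only ammonium sulfate, rock phosphate, compost blend; urea is not used. The potassium (K₂O), sulfur, phosphorus (P₂O₅) requirements are met with equality.
So ammonium sulfate = 2 kg, rock phosphate = 1.242 kg, compost blend = 0.5 kg.
Cost = 0.5·2 + 0.28·1.242 + 0.07·0.5 = 1.3828.

€1.38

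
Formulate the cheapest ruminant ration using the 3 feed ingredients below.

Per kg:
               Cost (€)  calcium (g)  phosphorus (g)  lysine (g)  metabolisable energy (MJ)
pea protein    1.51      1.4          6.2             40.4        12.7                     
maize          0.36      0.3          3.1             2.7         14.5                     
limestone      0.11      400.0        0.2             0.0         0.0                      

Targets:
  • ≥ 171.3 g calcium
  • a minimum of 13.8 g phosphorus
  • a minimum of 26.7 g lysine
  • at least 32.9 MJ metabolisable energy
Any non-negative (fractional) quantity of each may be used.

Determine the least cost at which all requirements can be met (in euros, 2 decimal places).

Let x1 = kg of pea protein, x2 = kg of maize, x3 = kg of limestone.
min 1.51x1 + 0.36x2 + 0.11x3 subject to:
  1.4x1 + 0.3x2 + 400x3 ≥ 171.3   (calcium)
  6.2x1 + 3.1x2 + 0.2x3 ≥ 13.8   (phosphorus)
  40.4x1 + 2.7x2 ≥ 26.7   (lysine)
  12.7x1 + 14.5x2 ≥ 32.9   (metabolisable energy)
  x1, x2, x3 ≥ 0.
All 3 inputs are positive at the optimum. Binding constraints: calcium, phosphorus, lysine.
Optimal quantities: pea protein = 0.4216 kg, maize = 3.581 kg, limestone = 0.4241 kg.
Hence cost = 1.51·0.4216 + 0.36·3.581 + 0.11·0.4241 = €1.9724.

€1.97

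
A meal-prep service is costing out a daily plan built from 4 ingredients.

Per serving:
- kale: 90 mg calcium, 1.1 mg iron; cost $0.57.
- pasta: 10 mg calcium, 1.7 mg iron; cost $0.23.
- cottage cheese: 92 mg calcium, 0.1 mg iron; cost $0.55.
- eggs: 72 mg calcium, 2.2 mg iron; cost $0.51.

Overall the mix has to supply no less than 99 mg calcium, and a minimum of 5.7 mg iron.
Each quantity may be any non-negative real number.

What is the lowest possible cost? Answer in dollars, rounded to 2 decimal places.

Let x1 = servings of kale, x2 = servings of pasta, x3 = servings of cottage cheese, x4 = servings of eggs.
Minimize 0.57x1 + 0.23x2 + 0.55x3 + 0.51x4 s.t.:
  90x1 + 10x2 + 92x3 + 72x4 ≥ 99   (calcium)
  1.1x1 + 1.7x2 + 0.1x3 + 2.2x4 ≥ 5.7   (iron)
  x1, x2, x3, x4 ≥ 0.
At the optimum only pasta, eggs are positive (kale, cottage cheese = 0). Binding constraints: calcium and iron.
Optimal quantities: pasta = 1.918 servings, eggs = 1.109 servings.
Hence cost = 0.23·1.918 + 0.51·1.109 = $1.0067.

$1.01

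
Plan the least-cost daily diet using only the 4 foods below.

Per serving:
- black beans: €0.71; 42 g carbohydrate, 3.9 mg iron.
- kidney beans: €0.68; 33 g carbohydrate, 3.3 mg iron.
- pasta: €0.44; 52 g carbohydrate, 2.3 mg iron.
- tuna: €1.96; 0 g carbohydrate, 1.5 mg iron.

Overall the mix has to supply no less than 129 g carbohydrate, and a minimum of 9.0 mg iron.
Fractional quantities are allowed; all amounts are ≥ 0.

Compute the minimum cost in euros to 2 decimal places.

€1.66

Let x1 = servings of black beans, x2 = servings of kidney beans, x3 = servings of pasta, x4 = servings of tuna.
min 0.71x1 + 0.68x2 + 0.44x3 + 1.96x4 subject to:
  42x1 + 33x2 + 52x3 ≥ 129   (carbohydrate)
  3.9x1 + 3.3x2 + 2.3x3 + 1.5x4 ≥ 9   (iron)
  x1, x2, x3, x4 ≥ 0.
The optimal basis is {black beans, pasta}; kidney beans, tuna drop out. The carbohydrate and iron requirements are met with equality.
Solving gives x1 = 1.613, x3 = 1.178.
Objective = 0.71·1.613 + 0.44·1.178 = 1.6636.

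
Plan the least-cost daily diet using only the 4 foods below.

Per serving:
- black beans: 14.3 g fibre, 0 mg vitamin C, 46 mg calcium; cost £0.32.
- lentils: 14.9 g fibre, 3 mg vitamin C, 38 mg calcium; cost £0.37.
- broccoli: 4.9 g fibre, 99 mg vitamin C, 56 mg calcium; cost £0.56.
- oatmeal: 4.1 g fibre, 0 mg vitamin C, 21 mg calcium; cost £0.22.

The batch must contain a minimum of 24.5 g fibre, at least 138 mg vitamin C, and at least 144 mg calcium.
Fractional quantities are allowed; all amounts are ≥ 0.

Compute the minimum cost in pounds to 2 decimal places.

Let x1 = servings of black beans, x2 = servings of lentils, x3 = servings of broccoli, x4 = servings of oatmeal.
min 0.32x1 + 0.37x2 + 0.56x3 + 0.22x4 subject to:
  14.3x1 + 14.9x2 + 4.9x3 + 4.1x4 ≥ 24.5   (fibre)
  3x2 + 99x3 ≥ 138   (vitamin C)
  46x1 + 38x2 + 56x3 + 21x4 ≥ 144   (calcium)
  x1, x2, x3, x4 ≥ 0.
The optimal basis is {black beans, broccoli}; lentils, oatmeal drop out. The vitamin C and calcium requirements are met with equality.
That vertex is x1 = 1.433, x3 = 1.394.
Hence cost = 0.32·1.433 + 0.56·1.394 = £1.2392.

£1.24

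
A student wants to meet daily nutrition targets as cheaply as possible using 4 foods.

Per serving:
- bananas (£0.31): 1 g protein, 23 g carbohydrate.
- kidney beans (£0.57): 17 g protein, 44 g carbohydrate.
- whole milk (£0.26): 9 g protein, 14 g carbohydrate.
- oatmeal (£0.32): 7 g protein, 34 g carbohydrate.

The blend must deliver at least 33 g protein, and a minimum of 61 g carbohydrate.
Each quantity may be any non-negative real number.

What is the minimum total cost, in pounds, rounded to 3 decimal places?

Treat it as an LP. Let x1 = servings of bananas, x2 = servings of kidney beans, x3 = servings of whole milk, x4 = servings of oatmeal.
Minimize 0.31x1 + 0.57x2 + 0.26x3 + 0.32x4 subject to:
  1x1 + 17x2 + 9x3 + 7x4 ≥ 33   (protein)
  23x1 + 44x2 + 14x3 + 34x4 ≥ 61   (carbohydrate)
  x1, x2, x3, x4 ≥ 0.
The minimum-cost mix takes nothing from bananas, oatmeal — only kidney beans, whole milk. The protein and carbohydrate requirements are met with equality.
That vertex is x2 = 0.5506, x3 = 2.627.
Cost = 0.57·0.5506 + 0.26·2.627 = 0.99686.

£0.997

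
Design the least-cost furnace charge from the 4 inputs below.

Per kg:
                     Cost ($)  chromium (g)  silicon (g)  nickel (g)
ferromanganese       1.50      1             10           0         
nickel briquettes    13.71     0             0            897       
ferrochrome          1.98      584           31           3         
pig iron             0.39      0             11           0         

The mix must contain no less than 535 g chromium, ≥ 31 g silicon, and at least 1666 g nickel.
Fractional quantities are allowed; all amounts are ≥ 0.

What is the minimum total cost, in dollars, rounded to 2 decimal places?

$27.33

Let x1 = kg of ferromanganese, x2 = kg of nickel briquettes, x3 = kg of ferrochrome, x4 = kg of pig iron.
Minimize 1.5x1 + 13.71x2 + 1.98x3 + 0.39x4 with:
  1x1 + 584x3 ≥ 535   (chromium)
  10x1 + 31x3 + 11x4 ≥ 31   (silicon)
  897x2 + 3x3 ≥ 1666   (nickel)
  x1, x2, x3, x4 ≥ 0.
The minimum-cost mix takes nothing from ferromanganese — only nickel briquettes, ferrochrome, pig iron. The chromium, silicon, nickel requirements are met with equality.
So nickel briquettes = 1.8542 kg, ferrochrome = 0.9161 kg, pig iron = 0.23646 kg.
Objective = 13.71·1.8542 + 1.98·0.9161 + 0.39·0.23646 = 27.3272.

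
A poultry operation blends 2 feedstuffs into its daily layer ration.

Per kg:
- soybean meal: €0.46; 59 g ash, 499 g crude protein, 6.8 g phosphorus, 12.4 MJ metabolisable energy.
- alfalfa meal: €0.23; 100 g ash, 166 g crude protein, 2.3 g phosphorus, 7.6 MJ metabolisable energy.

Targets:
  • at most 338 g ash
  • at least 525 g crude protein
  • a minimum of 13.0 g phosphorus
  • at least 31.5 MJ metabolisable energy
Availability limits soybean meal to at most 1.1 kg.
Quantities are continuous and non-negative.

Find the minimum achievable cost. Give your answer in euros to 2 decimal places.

€1.06

Let x1 = kg of soybean meal, x2 = kg of alfalfa meal.
Minimise 0.46x1 + 0.23x2 subject to:
  59x1 + 100x2 ≤ 338   (ash)
  499x1 + 166x2 ≥ 525   (crude protein)
  6.8x1 + 2.3x2 ≥ 13   (phosphorus)
  12.4x1 + 7.6x2 ≥ 31.5   (metabolisable energy)
  x1 ≤ 1.1
  x1, x2 ≥ 0.
Both inputs are positive at the optimum. There the phosphorus and the soybean meal cap constraints are tight.
Optimal quantities: soybean meal = 1.1 kg, alfalfa meal = 2.4 kg.
Cost = 0.46·1.1 + 0.23·2.4 = 1.0580.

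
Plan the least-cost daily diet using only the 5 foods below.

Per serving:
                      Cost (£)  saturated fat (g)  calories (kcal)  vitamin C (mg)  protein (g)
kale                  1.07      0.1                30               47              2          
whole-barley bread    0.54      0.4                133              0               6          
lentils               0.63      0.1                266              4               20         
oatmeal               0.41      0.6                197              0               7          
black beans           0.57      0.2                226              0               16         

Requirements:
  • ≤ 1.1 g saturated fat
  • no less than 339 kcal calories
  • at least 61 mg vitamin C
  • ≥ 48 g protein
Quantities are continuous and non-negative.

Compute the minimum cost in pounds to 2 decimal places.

Let x1 = servings of kale, x2 = servings of whole-barley bread, x3 = servings of lentils, x4 = servings of oatmeal, x5 = servings of black beans.
min 1.07x1 + 0.54x2 + 0.63x3 + 0.41x4 + 0.57x5 subject to:
  0.1x1 + 0.4x2 + 0.1x3 + 0.6x4 + 0.2x5 ≤ 1.1   (saturated fat)
  30x1 + 133x2 + 266x3 + 197x4 + 226x5 ≥ 339   (calories)
  47x1 + 4x3 ≥ 61   (vitamin C)
  2x1 + 6x2 + 20x3 + 7x4 + 16x5 ≥ 48   (protein)
  x1, x2, x3, x4, x5 ≥ 0.
The optimal basis is {kale, lentils}; whole-barley bread, oatmeal, black beans drop out. There the vitamin C and protein constraints are tight.
So kale = 1.103 servings, lentils = 2.29 servings.
Cost = 1.07·1.103 + 0.63·2.29 = 2.6229.

£2.62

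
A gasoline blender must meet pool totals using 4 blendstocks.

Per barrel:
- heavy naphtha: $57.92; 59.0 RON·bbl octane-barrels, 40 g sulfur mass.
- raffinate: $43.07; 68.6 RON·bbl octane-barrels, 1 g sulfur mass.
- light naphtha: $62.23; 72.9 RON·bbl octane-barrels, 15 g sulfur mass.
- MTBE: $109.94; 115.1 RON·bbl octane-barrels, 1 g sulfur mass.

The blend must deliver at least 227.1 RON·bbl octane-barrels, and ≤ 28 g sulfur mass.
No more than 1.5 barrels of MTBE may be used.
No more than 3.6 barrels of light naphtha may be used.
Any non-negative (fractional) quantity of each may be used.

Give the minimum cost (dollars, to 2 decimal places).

$142.58

Let x1 = barrels of heavy naphtha, x2 = barrels of raffinate, x3 = barrels of light naphtha, x4 = barrels of MTBE.
Minimise 57.92x1 + 43.07x2 + 62.23x3 + 109.94x4 with:
  59x1 + 68.6x2 + 72.9x3 + 115.1x4 ≥ 227.1   (octane-barrels)
  40x1 + 1x2 + 15x3 + 1x4 ≤ 28   (sulfur mass)
  x4 ≤ 1.5
  x3 ≤ 3.6
  x1, x2, x3, x4 ≥ 0.
The optimal basis is {raffinate}; heavy naphtha, light naphtha, MTBE drop out. Binding constraint: octane-barrels.
Optimal quantities: raffinate = 3.3105 barrels.
Total cost: 43.07·3.3105 = 142.5832.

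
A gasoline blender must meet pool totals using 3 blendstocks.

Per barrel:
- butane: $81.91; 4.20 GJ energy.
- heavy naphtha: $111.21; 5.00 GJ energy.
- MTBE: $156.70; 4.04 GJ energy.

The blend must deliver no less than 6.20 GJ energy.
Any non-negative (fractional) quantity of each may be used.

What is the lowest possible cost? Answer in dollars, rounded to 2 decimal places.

$120.91

Treat it as an LP. Let x1 = barrels of butane, x2 = barrels of heavy naphtha, x3 = barrels of MTBE.
min 81.91x1 + 111.21x2 + 156.7x3 with:
  4.2x1 + 5x2 + 4.04x3 ≥ 6.2   (energy)
  x1, x2, x3 ≥ 0.
The optimal basis is {butane}; heavy naphtha, MTBE drop out. The energy requirement is met with equality.
Optimal quantities: butane = 1.47619 barrels.
Objective = 81.91·1.47619 = 120.9147.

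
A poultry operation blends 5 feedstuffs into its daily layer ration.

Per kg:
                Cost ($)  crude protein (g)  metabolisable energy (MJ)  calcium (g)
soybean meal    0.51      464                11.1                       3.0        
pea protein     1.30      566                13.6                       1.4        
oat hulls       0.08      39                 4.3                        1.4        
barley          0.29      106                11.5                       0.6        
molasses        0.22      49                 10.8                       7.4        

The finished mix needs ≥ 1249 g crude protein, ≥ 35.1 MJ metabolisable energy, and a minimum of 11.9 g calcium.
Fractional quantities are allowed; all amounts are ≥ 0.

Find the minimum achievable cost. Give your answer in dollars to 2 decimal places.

$1.46

Set it up as a linear program. Let x1 = kg of soybean meal, x2 = kg of pea protein, x3 = kg of oat hulls, x4 = kg of barley, x5 = kg of molasses.
Minimize 0.51x1 + 1.3x2 + 0.08x3 + 0.29x4 + 0.22x5 with:
  464x1 + 566x2 + 39x3 + 106x4 + 49x5 ≥ 1249   (crude protein)
  11.1x1 + 13.6x2 + 4.3x3 + 11.5x4 + 10.8x5 ≥ 35.1   (metabolisable energy)
  3x1 + 1.4x2 + 1.4x3 + 0.6x4 + 7.4x5 ≥ 11.9   (calcium)
  x1, x2, x3, x4, x5 ≥ 0.
The optimal basis is {soybean meal, oat hulls, molasses}; pea protein, barley drop out. The crude protein, metabolisable energy, calcium requirements are met with equality.
Solving gives x1 = 2.634, x3 = 0.01238, x5 = 0.5379.
Objective = 0.51·2.634 + 0.08·0.01238 + 0.22·0.5379 = 1.4627.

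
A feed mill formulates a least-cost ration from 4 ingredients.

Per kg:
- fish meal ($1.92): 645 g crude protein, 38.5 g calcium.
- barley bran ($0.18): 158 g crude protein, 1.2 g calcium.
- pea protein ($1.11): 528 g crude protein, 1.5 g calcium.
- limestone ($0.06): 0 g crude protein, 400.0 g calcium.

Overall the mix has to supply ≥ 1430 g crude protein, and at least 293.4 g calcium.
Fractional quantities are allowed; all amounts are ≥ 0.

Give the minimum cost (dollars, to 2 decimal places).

$1.67

This is a linear program. Let x1 = kg of fish meal, x2 = kg of barley bran, x3 = kg of pea protein, x4 = kg of limestone.
Minimize 1.92x1 + 0.18x2 + 1.11x3 + 0.06x4 with:
  645x1 + 158x2 + 528x3 ≥ 1430   (crude protein)
  38.5x1 + 1.2x2 + 1.5x3 + 400x4 ≥ 293.4   (calcium)
  x1, x2, x3, x4 ≥ 0.
The minimum-cost mix takes nothing from fish meal, pea protein — only barley bran, limestone. There the crude protein and calcium constraints are tight.
That vertex is x2 = 9.051, x4 = 0.7063.
Hence cost = 0.18·9.051 + 0.06·0.7063 = $1.6716.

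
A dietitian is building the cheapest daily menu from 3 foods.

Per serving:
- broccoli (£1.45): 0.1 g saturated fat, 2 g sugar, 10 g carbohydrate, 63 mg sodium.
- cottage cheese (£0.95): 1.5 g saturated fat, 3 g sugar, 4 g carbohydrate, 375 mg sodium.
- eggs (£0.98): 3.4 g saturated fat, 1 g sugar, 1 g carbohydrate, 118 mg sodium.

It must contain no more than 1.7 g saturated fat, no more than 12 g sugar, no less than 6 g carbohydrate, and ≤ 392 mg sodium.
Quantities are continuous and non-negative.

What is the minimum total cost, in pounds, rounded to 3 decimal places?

Let x1 = servings of broccoli, x2 = servings of cottage cheese, x3 = servings of eggs.
Minimise 1.45x1 + 0.95x2 + 0.98x3 subject to:
  0.1x1 + 1.5x2 + 3.4x3 ≤ 1.7   (saturated fat)
  2x1 + 3x2 + 1x3 ≤ 12   (sugar)
  10x1 + 4x2 + 1x3 ≥ 6   (carbohydrate)
  63x1 + 375x2 + 118x3 ≤ 392   (sodium)
  x1, x2, x3 ≥ 0.
The optimal basis is {broccoli}; cottage cheese, eggs drop out. The carbohydrate requirement is met with equality.
Solving gives x1 = 0.6.
Total cost: 1.45·0.6 = 0.87000.

£0.870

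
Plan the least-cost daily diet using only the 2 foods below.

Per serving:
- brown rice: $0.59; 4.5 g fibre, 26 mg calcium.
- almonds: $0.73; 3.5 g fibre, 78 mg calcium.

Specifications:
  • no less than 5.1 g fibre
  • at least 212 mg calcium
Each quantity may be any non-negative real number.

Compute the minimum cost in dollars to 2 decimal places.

Set it up as a linear program. Let x1 = servings of brown rice, x2 = servings of almonds.
Minimize 0.59x1 + 0.73x2 subject to:
  4.5x1 + 3.5x2 ≥ 5.1   (fibre)
  26x1 + 78x2 ≥ 212   (calcium)
  x1, x2 ≥ 0.
The optimal basis is {almonds}; brown rice drops out. There the calcium constraint is tight.
So almonds = 2.718 servings.
Cost = 0.73·2.718 = 1.9841.

$1.98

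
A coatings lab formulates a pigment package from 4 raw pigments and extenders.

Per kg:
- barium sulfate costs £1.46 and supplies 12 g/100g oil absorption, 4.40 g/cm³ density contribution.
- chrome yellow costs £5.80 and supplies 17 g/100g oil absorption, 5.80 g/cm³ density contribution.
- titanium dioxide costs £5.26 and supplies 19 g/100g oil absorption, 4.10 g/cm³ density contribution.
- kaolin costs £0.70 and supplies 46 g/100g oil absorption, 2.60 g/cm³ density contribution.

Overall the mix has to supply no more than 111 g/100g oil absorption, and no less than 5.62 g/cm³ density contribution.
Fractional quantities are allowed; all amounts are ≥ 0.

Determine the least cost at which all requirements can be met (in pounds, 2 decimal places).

£1.51

Let x1 = kg of barium sulfate, x2 = kg of chrome yellow, x3 = kg of titanium dioxide, x4 = kg of kaolin.
Minimise 1.46x1 + 5.8x2 + 5.26x3 + 0.7x4 with:
  12x1 + 17x2 + 19x3 + 46x4 ≤ 111   (oil absorption)
  4.4x1 + 5.8x2 + 4.1x3 + 2.6x4 ≥ 5.62   (density contribution)
  x1, x2, x3, x4 ≥ 0.
The optimal basis is {kaolin}; barium sulfate, chrome yellow, titanium dioxide drop out. There the density contribution constraint is tight.
Solving gives x4 = 2.162.
Cost = 0.7·2.162 = 1.5134.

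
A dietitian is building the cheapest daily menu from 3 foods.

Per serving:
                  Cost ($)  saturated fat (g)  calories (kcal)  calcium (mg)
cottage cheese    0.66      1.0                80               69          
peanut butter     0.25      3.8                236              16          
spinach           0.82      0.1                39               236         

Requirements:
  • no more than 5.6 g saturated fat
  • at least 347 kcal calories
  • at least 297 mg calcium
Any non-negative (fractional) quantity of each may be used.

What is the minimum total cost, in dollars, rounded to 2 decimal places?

Let x1 = servings of cottage cheese, x2 = servings of peanut butter, x3 = servings of spinach.
Minimize 0.66x1 + 0.25x2 + 0.82x3 subject to:
  1x1 + 3.8x2 + 0.1x3 ≤ 5.6   (saturated fat)
  80x1 + 236x2 + 39x3 ≥ 347   (calories)
  69x1 + 16x2 + 236x3 ≥ 297   (calcium)
  x1, x2, x3 ≥ 0.
The cheapest feasible vertex uses only peanut butter, spinach; cottage cheese is not used. Binding constraints: calories and calcium.
So peanut butter = 1.277 servings, spinach = 1.172 servings.
Objective = 0.25·1.277 + 0.82·1.172 = 1.2803.

$1.28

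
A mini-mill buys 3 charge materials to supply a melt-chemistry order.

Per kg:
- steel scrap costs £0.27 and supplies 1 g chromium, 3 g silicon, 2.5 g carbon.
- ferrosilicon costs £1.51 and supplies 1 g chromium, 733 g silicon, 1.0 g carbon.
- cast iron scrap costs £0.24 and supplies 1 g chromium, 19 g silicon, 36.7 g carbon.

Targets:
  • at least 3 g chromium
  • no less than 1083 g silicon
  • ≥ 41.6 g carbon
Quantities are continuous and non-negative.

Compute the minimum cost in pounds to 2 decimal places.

£2.54

Let x1 = kg of steel scrap, x2 = kg of ferrosilicon, x3 = kg of cast iron scrap.
min 0.27x1 + 1.51x2 + 0.24x3 with:
  1x1 + 1x2 + 1x3 ≥ 3   (chromium)
  3x1 + 733x2 + 19x3 ≥ 1083   (silicon)
  2.5x1 + 1x2 + 36.7x3 ≥ 41.6   (carbon)
  x1, x2, x3 ≥ 0.
At the optimum only ferrosilicon, cast iron scrap are positive (steel scrap = 0). Binding constraints: chromium and silicon.
So ferrosilicon = 1.437 kg, cast iron scrap = 1.563 kg.
Cost = 1.51·1.437 + 0.24·1.563 = 2.54499.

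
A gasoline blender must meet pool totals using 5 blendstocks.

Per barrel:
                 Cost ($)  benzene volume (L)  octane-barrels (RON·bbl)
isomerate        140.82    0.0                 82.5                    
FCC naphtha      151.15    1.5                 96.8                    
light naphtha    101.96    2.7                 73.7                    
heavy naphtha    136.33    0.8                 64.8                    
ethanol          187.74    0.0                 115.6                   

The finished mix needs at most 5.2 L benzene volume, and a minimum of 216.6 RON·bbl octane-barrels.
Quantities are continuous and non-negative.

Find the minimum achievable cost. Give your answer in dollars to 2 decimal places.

This is a linear program. Let x1 = barrels of isomerate, x2 = barrels of FCC naphtha, x3 = barrels of light naphtha, x4 = barrels of heavy naphtha, x5 = barrels of ethanol.
min 140.82x1 + 151.15x2 + 101.96x3 + 136.33x4 + 187.74x5 with:
  1.5x2 + 2.7x3 + 0.8x4 ≤ 5.2   (benzene volume)
  82.5x1 + 96.8x2 + 73.7x3 + 64.8x4 + 115.6x5 ≥ 216.6   (octane-barrels)
  x1, x2, x3, x4, x5 ≥ 0.
The optimal basis is {light naphtha, ethanol}; isomerate, FCC naphtha, heavy naphtha drop out. There the benzene volume and octane-barrels constraints are tight.
That vertex is x3 = 1.926, x5 = 0.6458.
Hence cost = 101.96·1.926 + 187.74·0.6458 = $317.6175.

$317.62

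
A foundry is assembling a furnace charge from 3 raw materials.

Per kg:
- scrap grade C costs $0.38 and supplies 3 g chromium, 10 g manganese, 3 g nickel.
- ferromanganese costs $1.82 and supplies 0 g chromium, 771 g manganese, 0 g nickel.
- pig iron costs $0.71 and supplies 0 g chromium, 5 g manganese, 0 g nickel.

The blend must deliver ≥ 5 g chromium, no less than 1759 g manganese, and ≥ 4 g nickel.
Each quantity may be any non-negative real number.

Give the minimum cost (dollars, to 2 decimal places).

$4.75

Let x1 = kg of scrap grade C, x2 = kg of ferromanganese, x3 = kg of pig iron.
Minimize 0.38x1 + 1.82x2 + 0.71x3 with:
  3x1 ≥ 5   (chromium)
  10x1 + 771x2 + 5x3 ≥ 1759   (manganese)
  3x1 ≥ 4   (nickel)
  x1, x2, x3 ≥ 0.
At the optimum only scrap grade C, ferromanganese are positive (pig iron = 0). There the chromium and manganese constraints are tight.
Optimal quantities: scrap grade C = 1.667 kg, ferromanganese = 2.26 kg.
Hence cost = 0.38·1.667 + 1.82·2.26 = $4.7467.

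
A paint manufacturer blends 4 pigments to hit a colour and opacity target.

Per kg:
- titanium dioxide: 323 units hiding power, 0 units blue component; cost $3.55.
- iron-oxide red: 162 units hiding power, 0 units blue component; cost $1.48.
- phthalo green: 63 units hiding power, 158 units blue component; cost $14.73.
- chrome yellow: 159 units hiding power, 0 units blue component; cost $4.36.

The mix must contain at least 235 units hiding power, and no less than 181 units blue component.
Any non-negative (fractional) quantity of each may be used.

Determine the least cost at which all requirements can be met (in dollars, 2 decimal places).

$18.36

Treat it as an LP. Let x1 = kg of titanium dioxide, x2 = kg of iron-oxide red, x3 = kg of phthalo green, x4 = kg of chrome yellow.
Minimize 3.55x1 + 1.48x2 + 14.73x3 + 4.36x4 with:
  323x1 + 162x2 + 63x3 + 159x4 ≥ 235   (hiding power)
  158x3 ≥ 181   (blue component)
  x1, x2, x3, x4 ≥ 0.
The optimal basis is {iron-oxide red, phthalo green}; titanium dioxide, chrome yellow drop out. Binding constraints: hiding power and blue component.
That vertex is x2 = 1.0051, x3 = 1.1456.
Objective = 1.48·1.0051 + 14.73·1.1456 = 18.3622.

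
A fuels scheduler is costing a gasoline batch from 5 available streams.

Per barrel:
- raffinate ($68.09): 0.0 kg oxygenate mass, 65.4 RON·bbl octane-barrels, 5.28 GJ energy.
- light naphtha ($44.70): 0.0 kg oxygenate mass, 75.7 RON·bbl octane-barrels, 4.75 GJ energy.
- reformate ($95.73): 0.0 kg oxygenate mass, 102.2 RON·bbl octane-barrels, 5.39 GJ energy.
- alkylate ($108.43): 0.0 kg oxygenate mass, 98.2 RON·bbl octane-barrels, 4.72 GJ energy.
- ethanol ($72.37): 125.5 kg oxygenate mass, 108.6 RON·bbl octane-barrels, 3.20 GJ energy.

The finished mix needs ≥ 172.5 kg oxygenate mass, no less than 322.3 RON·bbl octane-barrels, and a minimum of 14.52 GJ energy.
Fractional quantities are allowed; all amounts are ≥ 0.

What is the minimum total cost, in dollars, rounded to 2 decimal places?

Treat it as an LP. Let x1 = barrels of raffinate, x2 = barrels of light naphtha, x3 = barrels of reformate, x4 = barrels of alkylate, x5 = barrels of ethanol.
Minimise 68.09x1 + 44.7x2 + 95.73x3 + 108.43x4 + 72.37x5 with:
  125.5x5 ≥ 172.5   (oxygenate mass)
  65.4x1 + 75.7x2 + 102.2x3 + 98.2x4 + 108.6x5 ≥ 322.3   (octane-barrels)
  5.28x1 + 4.75x2 + 5.39x3 + 4.72x4 + 3.2x5 ≥ 14.52   (energy)
  x1, x2, x3, x4, x5 ≥ 0.
The optimal basis is {light naphtha, ethanol}; raffinate, reformate, alkylate drop out. The oxygenate mass and octane-barrels requirements are met with equality.
That vertex is x2 = 2.2857, x5 = 1.3745.
Cost = 44.7·2.2857 + 72.37·1.3745 = 201.6434.

$201.64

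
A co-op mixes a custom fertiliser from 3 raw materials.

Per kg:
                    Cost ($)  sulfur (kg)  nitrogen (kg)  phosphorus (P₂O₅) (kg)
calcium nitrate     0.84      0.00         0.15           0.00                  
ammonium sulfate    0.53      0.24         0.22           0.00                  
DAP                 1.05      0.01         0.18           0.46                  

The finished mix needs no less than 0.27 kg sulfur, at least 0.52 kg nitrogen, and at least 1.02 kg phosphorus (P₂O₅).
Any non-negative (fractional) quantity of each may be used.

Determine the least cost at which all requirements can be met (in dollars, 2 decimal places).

Let x1 = kg of calcium nitrate, x2 = kg of ammonium sulfate, x3 = kg of DAP.
Minimize 0.84x1 + 0.53x2 + 1.05x3 s.t.:
  0.24x2 + 0.01x3 ≥ 0.27   (sulfur)
  0.15x1 + 0.22x2 + 0.18x3 ≥ 0.52   (nitrogen)
  0.46x3 ≥ 1.02   (phosphorus (P₂O₅))
  x1, x2, x3 ≥ 0.
The optimal basis is {ammonium sulfate, DAP}; calcium nitrate drops out. Binding constraints: sulfur and phosphorus (P₂O₅).
Solving gives x2 = 1.033, x3 = 2.217.
Total cost: 0.53·1.033 + 1.05·2.217 = 2.8753.

$2.88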